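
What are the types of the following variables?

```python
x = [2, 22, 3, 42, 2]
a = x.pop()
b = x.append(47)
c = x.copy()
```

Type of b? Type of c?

list.append() returns None; list.copy() returns list

NoneType, list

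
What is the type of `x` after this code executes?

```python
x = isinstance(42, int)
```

isinstance() returns bool

bool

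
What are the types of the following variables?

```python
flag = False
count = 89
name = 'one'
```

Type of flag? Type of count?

flag is bool; count is int

bool, int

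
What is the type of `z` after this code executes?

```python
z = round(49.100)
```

round() with no ndigits arg returns int

int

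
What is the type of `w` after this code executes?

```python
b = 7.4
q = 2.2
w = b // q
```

float // float returns float (floor division preserves float type)

float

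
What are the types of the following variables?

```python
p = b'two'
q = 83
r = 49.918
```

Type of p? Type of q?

p is bytes; q is int

bytes, int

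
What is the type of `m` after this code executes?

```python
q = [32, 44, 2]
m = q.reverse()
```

list.reverse() returns None

NoneType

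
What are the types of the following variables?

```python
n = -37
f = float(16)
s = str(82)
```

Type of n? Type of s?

n is int; s is str

int, str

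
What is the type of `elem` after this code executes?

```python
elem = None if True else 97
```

Ternary: condition is True, if branch (None) taken → NoneType

NoneType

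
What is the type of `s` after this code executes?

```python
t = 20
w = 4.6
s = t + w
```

int + float returns float (20 + 4.6 = 24.6)

float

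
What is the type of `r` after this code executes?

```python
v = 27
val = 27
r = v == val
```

Equality comparison returns bool

bool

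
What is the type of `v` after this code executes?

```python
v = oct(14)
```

oct() returns str representation

str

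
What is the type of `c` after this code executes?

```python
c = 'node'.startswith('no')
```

str.startswith() returns bool

bool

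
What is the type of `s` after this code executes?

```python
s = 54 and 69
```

'and' returns the last value when all truthy (69, which is int)

int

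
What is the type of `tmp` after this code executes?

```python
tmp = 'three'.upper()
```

str.upper() returns str

str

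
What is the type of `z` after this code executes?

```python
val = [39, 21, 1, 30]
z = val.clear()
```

list.clear() returns None

NoneType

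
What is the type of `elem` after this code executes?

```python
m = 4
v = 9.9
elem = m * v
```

int * float returns float (4 * 9.9 = 39.6)

float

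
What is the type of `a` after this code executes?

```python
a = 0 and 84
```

'and' returns the first falsy value (0, which is int)

int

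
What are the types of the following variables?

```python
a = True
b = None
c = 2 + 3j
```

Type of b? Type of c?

b is NoneType; c is complex

NoneType, complex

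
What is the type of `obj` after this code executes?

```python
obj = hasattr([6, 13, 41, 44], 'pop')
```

hasattr() returns bool

bool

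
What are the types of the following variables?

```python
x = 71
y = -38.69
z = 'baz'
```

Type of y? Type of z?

y is float; z is str

float, str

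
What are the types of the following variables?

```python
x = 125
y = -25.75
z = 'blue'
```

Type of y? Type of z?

y is float; z is str

float, str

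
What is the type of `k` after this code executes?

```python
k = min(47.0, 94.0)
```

min() of floats returns float

float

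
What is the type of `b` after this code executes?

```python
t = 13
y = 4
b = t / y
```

int / int always returns float in Python 3 (13 / 4 = 3.25)

float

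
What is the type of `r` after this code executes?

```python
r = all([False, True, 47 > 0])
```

all() returns bool

bool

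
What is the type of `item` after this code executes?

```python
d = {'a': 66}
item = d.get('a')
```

dict.get() returns the value (int) when key is found

int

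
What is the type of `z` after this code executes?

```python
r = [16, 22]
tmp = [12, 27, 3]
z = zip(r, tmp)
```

zip() returns a zip iterator object

zip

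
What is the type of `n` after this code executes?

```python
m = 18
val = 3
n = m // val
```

int // int returns int (18 // 3 = 6)

int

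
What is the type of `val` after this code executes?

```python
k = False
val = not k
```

'not' always returns bool

bool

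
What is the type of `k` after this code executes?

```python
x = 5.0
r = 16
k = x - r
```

float - int returns float (5.0 - 16 = -11.0)

float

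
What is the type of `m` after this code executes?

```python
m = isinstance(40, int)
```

isinstance() returns bool

bool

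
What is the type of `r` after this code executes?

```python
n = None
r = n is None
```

'is' comparison returns bool

bool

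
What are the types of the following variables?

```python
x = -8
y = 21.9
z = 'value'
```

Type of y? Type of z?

y is float; z is str

float, str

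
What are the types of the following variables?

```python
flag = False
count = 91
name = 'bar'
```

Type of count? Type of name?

count is int; name is str

int, str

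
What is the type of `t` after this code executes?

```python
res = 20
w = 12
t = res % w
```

int % int returns int (20 % 12 = 8)

int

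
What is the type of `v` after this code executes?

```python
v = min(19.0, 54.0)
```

min() of floats returns float

float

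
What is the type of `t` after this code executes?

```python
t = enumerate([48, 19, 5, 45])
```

enumerate() returns an enumerate iterator object

enumerate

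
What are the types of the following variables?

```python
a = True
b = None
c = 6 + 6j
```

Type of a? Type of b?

a is bool; b is NoneType

bool, NoneType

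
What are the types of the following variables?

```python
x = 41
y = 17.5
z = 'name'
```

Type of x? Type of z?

x is int; z is str

int, str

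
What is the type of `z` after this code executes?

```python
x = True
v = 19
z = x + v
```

bool + int returns int (True is 1, so 1 + 19 = 20)

int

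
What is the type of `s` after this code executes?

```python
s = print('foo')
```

print() returns None

NoneType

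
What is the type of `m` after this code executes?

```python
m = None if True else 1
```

Ternary: condition is True, if branch (None) taken → NoneType

NoneType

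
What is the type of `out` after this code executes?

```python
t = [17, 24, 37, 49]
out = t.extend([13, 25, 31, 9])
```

list.extend() returns None

NoneType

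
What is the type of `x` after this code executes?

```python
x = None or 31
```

'or' with None returns the other value (31, int)

int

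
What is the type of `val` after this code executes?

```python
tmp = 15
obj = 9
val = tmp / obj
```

int / int always returns float in Python 3 (15 / 9 = 1.66667)

float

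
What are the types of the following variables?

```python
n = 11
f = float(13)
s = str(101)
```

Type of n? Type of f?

n is int; f is float

int, float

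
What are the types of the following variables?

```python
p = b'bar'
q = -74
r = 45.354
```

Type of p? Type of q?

p is bytes; q is int

bytes, int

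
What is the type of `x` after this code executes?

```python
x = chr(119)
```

chr() returns str (single character)

str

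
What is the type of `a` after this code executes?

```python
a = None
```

None has type NoneType

NoneType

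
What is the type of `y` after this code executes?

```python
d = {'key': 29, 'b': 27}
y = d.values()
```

.values() returns a dict_values view object

dict_values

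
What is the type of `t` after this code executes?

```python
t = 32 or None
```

'or' returns first truthy value (32, int)

int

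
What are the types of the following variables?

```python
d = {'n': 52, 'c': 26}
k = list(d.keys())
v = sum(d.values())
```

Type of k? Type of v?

list(...) returns list; sum of int values returns int

list, int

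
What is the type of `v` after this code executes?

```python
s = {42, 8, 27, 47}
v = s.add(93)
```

set.add() returns None (mutates in place)

NoneType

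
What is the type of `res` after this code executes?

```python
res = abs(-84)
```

abs() of int returns int

int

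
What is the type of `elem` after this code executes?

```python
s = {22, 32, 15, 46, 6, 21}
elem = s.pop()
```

Popping from a set of ints returns int

int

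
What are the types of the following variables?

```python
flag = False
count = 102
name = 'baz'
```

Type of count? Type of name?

count is int; name is str

int, str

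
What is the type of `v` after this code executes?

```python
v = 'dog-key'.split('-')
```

str.split() returns list

list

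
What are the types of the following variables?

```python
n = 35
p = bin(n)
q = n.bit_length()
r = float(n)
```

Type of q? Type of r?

int.bit_length() returns int; float() returns float

int, float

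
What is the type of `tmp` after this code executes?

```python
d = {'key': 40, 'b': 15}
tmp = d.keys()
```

.keys() returns a dict_keys view object

dict_keys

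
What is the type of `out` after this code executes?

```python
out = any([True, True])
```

any() returns bool

bool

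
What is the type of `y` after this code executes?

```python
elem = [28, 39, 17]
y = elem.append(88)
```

list.append() returns None (mutates in place)

NoneType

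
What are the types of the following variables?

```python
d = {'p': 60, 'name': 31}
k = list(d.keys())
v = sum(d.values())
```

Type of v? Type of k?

sum of int values returns int; list(...) returns list

int, list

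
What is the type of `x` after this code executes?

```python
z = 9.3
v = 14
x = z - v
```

float - int returns float (9.3 - 14 = -4.7)

float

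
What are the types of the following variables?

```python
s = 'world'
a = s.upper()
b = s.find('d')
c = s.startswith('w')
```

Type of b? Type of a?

str.find() returns int; str.upper() returns str

int, str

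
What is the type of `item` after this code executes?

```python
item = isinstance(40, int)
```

isinstance() returns bool

bool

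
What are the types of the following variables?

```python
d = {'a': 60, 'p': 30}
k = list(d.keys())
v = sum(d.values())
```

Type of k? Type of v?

list(...) returns list; sum of int values returns int

list, int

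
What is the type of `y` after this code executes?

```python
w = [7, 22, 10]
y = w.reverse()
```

list.reverse() returns None

NoneType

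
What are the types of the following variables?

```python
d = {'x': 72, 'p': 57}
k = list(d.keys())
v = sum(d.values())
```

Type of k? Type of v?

list(...) returns list; sum of int values returns int

list, int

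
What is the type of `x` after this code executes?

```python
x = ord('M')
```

ord() returns int (Unicode code point)

int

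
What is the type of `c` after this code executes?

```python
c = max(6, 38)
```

max() of ints returns int

int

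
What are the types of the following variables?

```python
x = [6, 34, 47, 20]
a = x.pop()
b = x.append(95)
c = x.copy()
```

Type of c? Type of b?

list.copy() returns list; list.append() returns None

list, NoneType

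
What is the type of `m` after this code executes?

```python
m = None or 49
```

'or' with None returns the other value (49, int)

int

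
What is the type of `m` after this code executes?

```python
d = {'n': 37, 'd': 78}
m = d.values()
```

.values() returns a dict_values view object

dict_values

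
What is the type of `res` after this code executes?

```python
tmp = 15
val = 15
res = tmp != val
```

Comparison operators return bool

bool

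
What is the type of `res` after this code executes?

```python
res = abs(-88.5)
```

abs() of float returns float

float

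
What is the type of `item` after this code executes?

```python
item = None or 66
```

'or' with None returns the other value (66, int)

int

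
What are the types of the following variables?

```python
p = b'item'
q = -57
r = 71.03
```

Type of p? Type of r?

p is bytes; r is float

bytes, float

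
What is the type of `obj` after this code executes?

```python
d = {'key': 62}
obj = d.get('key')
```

dict.get() returns the value (int) when key is found

int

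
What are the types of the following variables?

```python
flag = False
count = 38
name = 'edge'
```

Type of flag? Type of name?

flag is bool; name is str

bool, str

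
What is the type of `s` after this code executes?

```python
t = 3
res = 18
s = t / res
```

int / int always returns float in Python 3 (3 / 18 = 0.166667)

float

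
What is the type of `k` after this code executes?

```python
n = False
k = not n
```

'not' always returns bool

bool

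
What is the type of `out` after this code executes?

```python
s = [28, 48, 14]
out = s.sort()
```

list.sort() returns None (sorts in place)

NoneType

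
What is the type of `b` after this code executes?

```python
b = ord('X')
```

ord() returns int (Unicode code point)

int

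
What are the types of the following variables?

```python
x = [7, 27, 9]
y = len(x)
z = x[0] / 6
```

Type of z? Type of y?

int / int returns float; len() returns int

float, int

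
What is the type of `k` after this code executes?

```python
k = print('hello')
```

print() returns None

NoneType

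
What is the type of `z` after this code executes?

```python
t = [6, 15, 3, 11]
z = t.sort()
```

list.sort() returns None (sorts in place)

NoneType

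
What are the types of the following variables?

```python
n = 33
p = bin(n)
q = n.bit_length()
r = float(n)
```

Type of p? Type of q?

bin() returns str; int.bit_length() returns int

str, int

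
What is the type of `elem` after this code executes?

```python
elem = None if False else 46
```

Ternary: condition is False, else branch (46) taken → int

int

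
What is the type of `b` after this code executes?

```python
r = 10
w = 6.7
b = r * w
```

int * float returns float (10 * 6.7 = 67.0)

float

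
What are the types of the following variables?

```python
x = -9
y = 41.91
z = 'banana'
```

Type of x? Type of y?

x is int; y is float

int, float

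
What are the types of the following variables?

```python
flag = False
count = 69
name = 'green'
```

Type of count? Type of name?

count is int; name is str

int, str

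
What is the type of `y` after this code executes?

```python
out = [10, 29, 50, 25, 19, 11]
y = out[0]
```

Indexing a list of ints returns int (out[0] = 10)

int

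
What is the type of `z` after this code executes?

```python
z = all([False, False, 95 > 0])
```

all() returns bool

bool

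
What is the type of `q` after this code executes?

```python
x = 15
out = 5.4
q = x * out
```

int * float returns float (15 * 5.4 = 81.0)

float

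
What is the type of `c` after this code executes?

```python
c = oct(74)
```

oct() returns str representation

str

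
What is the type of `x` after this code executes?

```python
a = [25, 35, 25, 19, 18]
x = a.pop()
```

list.pop() returns the popped element (int here)

int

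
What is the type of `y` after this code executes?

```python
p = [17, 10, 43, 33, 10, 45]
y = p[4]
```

Indexing a list of ints returns int (p[4] = 10)

int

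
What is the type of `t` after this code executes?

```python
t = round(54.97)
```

round() with no ndigits arg returns int

int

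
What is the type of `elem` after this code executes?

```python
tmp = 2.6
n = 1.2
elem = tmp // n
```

float // float returns float (floor division preserves float type)

float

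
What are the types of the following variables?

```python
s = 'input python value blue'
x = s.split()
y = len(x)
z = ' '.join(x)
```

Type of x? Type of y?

str.split() returns list; len() returns int

list, int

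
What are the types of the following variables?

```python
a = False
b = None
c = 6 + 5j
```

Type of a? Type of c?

a is bool; c is complex

bool, complex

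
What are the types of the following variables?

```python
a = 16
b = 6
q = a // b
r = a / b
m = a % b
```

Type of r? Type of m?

int / int returns float; int % int returns int

float, int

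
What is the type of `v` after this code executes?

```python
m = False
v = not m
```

'not' always returns bool

bool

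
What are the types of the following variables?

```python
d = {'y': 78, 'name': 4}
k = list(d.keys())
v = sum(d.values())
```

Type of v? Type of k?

sum of int values returns int; list(...) returns list

int, list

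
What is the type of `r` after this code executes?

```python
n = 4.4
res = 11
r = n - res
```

float - int returns float (4.4 - 11 = -6.6)

float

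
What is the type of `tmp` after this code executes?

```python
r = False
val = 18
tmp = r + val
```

bool + int returns int (False is 0, so 0 + 18 = 18)

int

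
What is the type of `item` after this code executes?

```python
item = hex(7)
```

hex() returns str representation

str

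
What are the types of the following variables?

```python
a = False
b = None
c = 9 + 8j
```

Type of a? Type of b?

a is bool; b is NoneType

bool, NoneType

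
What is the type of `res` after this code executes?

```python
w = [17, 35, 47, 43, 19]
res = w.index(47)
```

list.index() returns int

int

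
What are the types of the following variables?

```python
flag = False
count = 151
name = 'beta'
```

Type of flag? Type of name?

flag is bool; name is str

bool, str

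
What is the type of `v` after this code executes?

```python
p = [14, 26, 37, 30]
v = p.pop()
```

list.pop() returns the popped element (int here)

int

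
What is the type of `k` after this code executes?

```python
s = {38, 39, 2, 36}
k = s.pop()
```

Popping from a set of ints returns int

int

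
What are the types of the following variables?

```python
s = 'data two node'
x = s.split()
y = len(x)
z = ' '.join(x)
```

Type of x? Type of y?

str.split() returns list; len() returns int

list, int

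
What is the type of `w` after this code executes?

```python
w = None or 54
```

'or' with None returns the other value (54, int)

int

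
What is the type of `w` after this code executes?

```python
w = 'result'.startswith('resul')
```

str.startswith() returns bool

bool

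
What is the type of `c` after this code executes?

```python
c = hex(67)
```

hex() returns str representation

str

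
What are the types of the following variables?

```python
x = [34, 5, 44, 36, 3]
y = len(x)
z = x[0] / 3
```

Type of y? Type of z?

len() returns int; int / int returns float

int, float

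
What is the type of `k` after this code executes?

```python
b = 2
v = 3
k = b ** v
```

int ** positive int returns int (2 ** 3 = 8)

int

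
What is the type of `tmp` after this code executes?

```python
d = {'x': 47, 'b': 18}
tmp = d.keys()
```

.keys() returns a dict_keys view object

dict_keys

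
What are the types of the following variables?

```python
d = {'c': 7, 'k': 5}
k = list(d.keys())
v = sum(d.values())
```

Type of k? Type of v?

list(...) returns list; sum of int values returns int

list, int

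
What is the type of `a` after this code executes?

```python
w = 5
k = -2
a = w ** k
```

int ** negative int returns float

float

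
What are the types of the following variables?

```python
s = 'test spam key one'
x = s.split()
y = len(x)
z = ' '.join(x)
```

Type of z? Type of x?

str.join() returns str; str.split() returns list

str, list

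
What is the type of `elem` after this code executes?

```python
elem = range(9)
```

range() returns a range object

range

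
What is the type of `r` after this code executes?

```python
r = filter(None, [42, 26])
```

filter() returns a filter iterator object

filter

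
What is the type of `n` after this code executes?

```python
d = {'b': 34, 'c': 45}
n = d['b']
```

Accessing dict[str, int] with key 'b' returns int value 34

int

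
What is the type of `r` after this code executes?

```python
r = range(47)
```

range() returns a range object

range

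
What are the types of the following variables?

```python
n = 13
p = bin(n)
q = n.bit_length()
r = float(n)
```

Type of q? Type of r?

int.bit_length() returns int; float() returns float

int, float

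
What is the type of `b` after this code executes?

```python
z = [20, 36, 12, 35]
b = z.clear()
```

list.clear() returns None

NoneType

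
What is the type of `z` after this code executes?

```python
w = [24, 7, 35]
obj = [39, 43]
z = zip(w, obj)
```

zip() returns a zip iterator object

zip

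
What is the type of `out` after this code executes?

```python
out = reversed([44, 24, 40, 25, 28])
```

reversed() on a list returns a list_reverseiterator

list_reverseiterator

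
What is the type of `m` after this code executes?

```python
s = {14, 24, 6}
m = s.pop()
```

Popping from a set of ints returns int

int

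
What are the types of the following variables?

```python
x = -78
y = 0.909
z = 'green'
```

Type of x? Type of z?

x is int; z is str

int, str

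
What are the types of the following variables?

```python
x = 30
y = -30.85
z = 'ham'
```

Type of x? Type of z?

x is int; z is str

int, str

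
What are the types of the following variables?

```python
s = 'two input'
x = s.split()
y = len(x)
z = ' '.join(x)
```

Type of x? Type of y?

str.split() returns list; len() returns int

list, int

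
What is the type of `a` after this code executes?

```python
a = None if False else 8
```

Ternary: condition is False, else branch (8) taken → int

int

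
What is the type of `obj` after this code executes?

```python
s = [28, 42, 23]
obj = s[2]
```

Indexing a list of ints returns int (s[2] = 23)

int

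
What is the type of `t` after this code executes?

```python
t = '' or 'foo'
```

'or' returns first truthy value ('foo', which is str)

str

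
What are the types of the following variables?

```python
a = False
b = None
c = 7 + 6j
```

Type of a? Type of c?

a is bool; c is complex

bool, complex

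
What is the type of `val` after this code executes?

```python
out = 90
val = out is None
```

'is' comparison returns bool

bool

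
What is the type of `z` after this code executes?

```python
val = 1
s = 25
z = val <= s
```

Comparison operators return bool

bool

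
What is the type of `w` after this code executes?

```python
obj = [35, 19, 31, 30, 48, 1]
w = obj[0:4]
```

Slicing a list always returns a list

list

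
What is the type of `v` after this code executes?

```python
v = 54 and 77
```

'and' returns the last value when all truthy (77, which is int)

int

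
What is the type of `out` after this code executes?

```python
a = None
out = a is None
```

'is' comparison returns bool

bool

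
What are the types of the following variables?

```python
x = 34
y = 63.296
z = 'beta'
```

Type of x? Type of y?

x is int; y is float

int, float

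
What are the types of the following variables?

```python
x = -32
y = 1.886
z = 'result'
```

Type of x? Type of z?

x is int; z is str

int, str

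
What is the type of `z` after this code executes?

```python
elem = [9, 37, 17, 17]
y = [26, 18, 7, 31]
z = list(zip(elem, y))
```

list(zip(...)) returns a list of tuples

list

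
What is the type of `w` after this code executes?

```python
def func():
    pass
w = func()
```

A function with no return statement returns None

NoneType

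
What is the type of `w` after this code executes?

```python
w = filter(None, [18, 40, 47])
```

filter() returns a filter iterator object

filter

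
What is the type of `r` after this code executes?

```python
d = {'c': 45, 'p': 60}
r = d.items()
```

dict.items() returns a dict_items view

dict_items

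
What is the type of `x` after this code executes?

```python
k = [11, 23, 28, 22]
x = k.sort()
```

list.sort() returns None (sorts in place)

NoneType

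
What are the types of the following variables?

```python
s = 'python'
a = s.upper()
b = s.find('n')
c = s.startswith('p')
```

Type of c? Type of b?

str.startswith() returns bool; str.find() returns int

bool, int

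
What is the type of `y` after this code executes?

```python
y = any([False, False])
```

any() returns bool

bool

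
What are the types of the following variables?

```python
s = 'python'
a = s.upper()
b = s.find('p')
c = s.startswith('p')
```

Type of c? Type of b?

str.startswith() returns bool; str.find() returns int

bool, int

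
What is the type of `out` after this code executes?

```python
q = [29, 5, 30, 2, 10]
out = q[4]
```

Indexing a list of ints returns int (q[4] = 10)

int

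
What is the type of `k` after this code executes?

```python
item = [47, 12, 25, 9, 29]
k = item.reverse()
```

list.reverse() returns None

NoneType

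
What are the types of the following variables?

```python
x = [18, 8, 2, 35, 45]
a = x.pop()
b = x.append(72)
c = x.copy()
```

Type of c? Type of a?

list.copy() returns list; list.pop() returns the element (int)

list, int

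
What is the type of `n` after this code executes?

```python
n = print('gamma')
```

print() returns None

NoneType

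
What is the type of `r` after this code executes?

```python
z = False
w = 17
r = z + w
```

bool + int returns int (False is 0, so 0 + 17 = 17)

int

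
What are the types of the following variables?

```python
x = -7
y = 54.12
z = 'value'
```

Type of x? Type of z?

x is int; z is str

int, str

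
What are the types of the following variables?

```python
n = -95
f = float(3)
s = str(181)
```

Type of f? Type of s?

f is float; s is str

float, str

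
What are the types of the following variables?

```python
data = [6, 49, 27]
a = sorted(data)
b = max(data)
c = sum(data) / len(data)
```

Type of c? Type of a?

int / int returns float; sorted() returns list

float, list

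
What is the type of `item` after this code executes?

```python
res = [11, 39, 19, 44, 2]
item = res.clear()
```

list.clear() returns None

NoneType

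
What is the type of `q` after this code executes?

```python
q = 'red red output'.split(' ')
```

str.split() returns list

list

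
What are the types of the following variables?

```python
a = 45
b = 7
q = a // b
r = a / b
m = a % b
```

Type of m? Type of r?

int % int returns int; int / int returns float

int, float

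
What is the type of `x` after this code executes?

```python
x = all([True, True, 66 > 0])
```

all() returns bool

bool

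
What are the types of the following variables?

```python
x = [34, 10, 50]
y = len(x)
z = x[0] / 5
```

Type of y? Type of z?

len() returns int; int / int returns float

int, float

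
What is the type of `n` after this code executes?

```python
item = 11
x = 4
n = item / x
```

int / int always returns float in Python 3 (11 / 4 = 2.75)

float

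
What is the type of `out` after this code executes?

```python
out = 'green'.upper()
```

str.upper() returns str

str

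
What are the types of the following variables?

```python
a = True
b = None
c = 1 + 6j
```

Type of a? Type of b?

a is bool; b is NoneType

bool, NoneType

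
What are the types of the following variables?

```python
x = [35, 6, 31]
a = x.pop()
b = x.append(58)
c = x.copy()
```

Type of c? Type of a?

list.copy() returns list; list.pop() returns the element (int)

list, int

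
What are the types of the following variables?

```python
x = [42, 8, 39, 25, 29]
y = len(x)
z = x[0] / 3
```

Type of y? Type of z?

len() returns int; int / int returns float

int, float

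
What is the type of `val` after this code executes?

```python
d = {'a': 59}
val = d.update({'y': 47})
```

dict.update() returns None

NoneType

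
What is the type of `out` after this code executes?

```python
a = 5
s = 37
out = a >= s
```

Comparison operators return bool

bool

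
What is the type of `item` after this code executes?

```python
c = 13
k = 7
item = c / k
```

int / int always returns float in Python 3 (13 / 7 = 1.85714)

float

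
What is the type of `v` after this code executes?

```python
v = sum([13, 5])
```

sum() of ints returns int

int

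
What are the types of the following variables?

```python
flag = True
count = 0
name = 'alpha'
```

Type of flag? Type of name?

flag is bool; name is str

bool, str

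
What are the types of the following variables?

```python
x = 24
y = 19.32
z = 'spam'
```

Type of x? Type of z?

x is int; z is str

int, str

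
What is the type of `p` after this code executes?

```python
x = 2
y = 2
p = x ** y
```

int ** positive int returns int (2 ** 2 = 4)

int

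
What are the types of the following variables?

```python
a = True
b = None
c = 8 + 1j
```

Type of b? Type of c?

b is NoneType; c is complex

NoneType, complex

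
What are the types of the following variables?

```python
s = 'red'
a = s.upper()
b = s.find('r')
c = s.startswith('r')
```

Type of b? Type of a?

str.find() returns int; str.upper() returns str

int, str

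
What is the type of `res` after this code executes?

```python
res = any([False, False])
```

any() returns bool

bool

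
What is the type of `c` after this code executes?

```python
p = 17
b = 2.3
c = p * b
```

int * float returns float (17 * 2.3 = 39.1)

float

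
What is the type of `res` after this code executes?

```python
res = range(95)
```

range() returns a range object

range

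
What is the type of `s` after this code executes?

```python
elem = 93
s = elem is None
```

'is' comparison returns bool

bool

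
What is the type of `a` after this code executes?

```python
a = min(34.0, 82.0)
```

min() of floats returns float

float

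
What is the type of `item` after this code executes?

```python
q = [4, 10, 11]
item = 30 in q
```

'in' operator returns bool

bool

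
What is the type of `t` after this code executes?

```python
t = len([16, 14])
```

len() always returns int

int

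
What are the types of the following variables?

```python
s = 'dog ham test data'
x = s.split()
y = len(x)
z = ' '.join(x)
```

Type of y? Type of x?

len() returns int; str.split() returns list

int, list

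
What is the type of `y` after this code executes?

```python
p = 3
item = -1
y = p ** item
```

int ** negative int returns float

float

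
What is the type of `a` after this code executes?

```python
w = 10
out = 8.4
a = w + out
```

int + float returns float (10 + 8.4 = 18.4)

float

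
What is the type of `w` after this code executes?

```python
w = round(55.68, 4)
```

round() with ndigits arg returns float

float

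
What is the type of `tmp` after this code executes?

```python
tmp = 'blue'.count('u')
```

str.count() returns int

int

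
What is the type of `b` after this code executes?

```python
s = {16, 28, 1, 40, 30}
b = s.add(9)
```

set.add() returns None (mutates in place)

NoneType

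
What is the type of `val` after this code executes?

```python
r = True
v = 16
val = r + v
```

bool + int returns int (True is 1, so 1 + 16 = 17)

int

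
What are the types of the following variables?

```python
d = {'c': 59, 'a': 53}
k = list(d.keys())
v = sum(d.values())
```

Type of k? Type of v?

list(...) returns list; sum of int values returns int

list, int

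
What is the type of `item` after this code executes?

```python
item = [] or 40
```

'or' returns first truthy value (40, which is int)

int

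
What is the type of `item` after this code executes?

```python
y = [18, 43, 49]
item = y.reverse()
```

list.reverse() returns None

NoneType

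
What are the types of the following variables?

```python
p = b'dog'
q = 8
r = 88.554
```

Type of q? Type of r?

q is int; r is float

int, float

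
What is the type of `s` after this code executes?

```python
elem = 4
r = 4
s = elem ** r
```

int ** positive int returns int (4 ** 4 = 256)

int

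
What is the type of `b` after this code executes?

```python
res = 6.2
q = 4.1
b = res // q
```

float // float returns float (floor division preserves float type)

float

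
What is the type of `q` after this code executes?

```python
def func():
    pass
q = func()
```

A function with no return statement returns None

NoneType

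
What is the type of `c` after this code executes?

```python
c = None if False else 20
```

Ternary: condition is False, else branch (20) taken → int

int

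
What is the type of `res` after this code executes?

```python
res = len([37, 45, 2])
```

len() always returns int

int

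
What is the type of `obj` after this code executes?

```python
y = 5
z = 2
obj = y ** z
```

int ** positive int returns int (5 ** 2 = 25)

int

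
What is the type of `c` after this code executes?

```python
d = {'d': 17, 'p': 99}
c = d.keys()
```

.keys() returns a dict_keys view object

dict_keys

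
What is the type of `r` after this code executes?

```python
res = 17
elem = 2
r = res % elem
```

int % int returns int (17 % 2 = 1)

int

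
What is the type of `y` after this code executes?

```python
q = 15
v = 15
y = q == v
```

Equality comparison returns bool

bool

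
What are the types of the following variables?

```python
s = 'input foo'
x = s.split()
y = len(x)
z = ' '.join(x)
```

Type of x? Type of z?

str.split() returns list; str.join() returns str

list, str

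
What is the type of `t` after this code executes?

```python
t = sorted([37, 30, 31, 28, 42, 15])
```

sorted() always returns list

list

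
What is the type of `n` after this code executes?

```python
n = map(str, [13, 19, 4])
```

map() returns a map iterator object

map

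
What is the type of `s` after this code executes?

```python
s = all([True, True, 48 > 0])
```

all() returns bool

bool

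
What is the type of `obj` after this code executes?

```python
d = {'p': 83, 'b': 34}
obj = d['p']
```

Accessing dict[str, int] with key 'p' returns int value 83

int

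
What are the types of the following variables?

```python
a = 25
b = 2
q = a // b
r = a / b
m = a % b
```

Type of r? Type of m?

int / int returns float; int % int returns int

float, int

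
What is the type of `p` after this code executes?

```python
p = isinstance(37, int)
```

isinstance() returns bool

bool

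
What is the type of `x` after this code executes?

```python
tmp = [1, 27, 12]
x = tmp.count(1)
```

list.count() returns int

int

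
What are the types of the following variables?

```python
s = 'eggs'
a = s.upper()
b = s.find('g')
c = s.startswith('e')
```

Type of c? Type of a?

str.startswith() returns bool; str.upper() returns str

bool, str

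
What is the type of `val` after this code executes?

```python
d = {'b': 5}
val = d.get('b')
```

dict.get() returns the value (int) when key is found

int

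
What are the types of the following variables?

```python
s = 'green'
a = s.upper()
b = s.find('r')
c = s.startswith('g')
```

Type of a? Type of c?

str.upper() returns str; str.startswith() returns bool

str, bool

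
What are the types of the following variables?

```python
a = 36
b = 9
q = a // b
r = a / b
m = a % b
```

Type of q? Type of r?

int // int returns int; int / int returns float

int, float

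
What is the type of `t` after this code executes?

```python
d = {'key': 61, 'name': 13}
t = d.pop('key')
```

dict.pop() returns the value (int)

int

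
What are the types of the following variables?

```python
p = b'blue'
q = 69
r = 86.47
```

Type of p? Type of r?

p is bytes; r is float

bytes, float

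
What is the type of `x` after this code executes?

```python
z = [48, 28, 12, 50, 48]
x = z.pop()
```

list.pop() returns the popped element (int here)

int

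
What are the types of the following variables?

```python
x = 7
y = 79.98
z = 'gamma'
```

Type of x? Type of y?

x is int; y is float

int, float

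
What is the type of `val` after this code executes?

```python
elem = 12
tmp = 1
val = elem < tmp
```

Comparison operators return bool

bool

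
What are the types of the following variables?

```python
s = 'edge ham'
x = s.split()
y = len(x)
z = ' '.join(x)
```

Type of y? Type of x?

len() returns int; str.split() returns list

int, list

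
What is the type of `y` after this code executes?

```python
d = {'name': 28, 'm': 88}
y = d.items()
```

dict.items() returns a dict_items view

dict_items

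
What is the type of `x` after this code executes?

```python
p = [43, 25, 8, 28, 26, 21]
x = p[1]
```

Indexing a list of ints returns int (p[1] = 25)

int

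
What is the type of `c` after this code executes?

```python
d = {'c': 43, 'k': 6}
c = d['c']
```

Accessing dict[str, int] with key 'c' returns int value 43

int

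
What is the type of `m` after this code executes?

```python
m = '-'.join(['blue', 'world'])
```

str.join() returns str

str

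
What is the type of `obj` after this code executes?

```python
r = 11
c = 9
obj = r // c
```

int // int returns int (11 // 9 = 1)

int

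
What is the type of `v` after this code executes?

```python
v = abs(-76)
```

abs() of int returns int

int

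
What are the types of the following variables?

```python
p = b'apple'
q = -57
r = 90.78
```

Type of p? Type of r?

p is bytes; r is float

bytes, float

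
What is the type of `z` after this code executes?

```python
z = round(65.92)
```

round() with no ndigits arg returns int

int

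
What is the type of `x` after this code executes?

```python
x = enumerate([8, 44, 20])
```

enumerate() returns an enumerate iterator object

enumerate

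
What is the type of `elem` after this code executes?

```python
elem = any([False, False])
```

any() returns bool

bool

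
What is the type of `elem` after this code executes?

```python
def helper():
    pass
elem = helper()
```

A function with no return statement returns None

NoneType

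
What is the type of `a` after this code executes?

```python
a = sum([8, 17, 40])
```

sum() of ints returns int

int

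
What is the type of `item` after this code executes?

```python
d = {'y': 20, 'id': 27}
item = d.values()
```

.values() returns a dict_values view object

dict_values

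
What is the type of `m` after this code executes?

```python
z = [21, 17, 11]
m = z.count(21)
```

list.count() returns int

int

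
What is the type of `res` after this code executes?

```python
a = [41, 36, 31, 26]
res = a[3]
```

Indexing a list of ints returns int (a[3] = 26)

int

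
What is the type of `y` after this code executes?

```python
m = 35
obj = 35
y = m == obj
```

Equality comparison returns bool

bool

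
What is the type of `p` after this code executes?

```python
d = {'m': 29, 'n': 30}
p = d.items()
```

dict.items() returns a dict_items view

dict_items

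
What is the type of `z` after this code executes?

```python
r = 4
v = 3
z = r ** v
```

int ** positive int returns int (4 ** 3 = 64)

int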